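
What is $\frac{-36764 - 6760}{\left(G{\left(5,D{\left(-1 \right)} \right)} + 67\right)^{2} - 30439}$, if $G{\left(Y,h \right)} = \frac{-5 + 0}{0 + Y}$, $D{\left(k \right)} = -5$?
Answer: $\frac{43524}{26083} \approx 1.6687$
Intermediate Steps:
$G{\left(Y,h \right)} = - \frac{5}{Y}$
$\frac{-36764 - 6760}{\left(G{\left(5,D{\left(-1 \right)} \right)} + 67\right)^{2} - 30439} = \frac{-36764 - 6760}{\left(- \frac{5}{5} + 67\right)^{2} - 30439} = - \frac{43524}{\left(\left(-5\right) \frac{1}{5} + 67\right)^{2} - 30439} = - \frac{43524}{\left(-1 + 67\right)^{2} - 30439} = - \frac{43524}{66^{2} - 30439} = - \frac{43524}{4356 - 30439} = - \frac{43524}{-26083} = \left(-43524\right) \left(- \frac{1}{26083}\right) = \frac{43524}{26083}$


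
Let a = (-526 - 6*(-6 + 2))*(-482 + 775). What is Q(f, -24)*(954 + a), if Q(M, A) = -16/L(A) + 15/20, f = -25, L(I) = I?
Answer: -621061/3 ≈ -2.0702e+5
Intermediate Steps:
Q(M, A) = 3/4 - 16/A (Q(M, A) = -16/A + 15/20 = -16/A + 15*(1/20) = -16/A + 3/4 = 3/4 - 16/A)
a = -147086 (a = (-526 - 6*(-4))*293 = (-526 + 24)*293 = -502*293 = -147086)
Q(f, -24)*(954 + a) = (3/4 - 16/(-24))*(954 - 147086) = (3/4 - 16*(-1/24))*(-146132) = (3/4 + 2/3)*(-146132) = (17/12)*(-146132) = -621061/3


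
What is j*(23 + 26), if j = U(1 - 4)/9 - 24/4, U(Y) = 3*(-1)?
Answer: -931/3 ≈ -310.33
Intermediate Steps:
U(Y) = -3
j = -19/3 (j = -3/9 - 24/4 = -3*1/9 - 24*1/4 = -1/3 - 6 = -19/3 ≈ -6.3333)
j*(23 + 26) = -19*(23 + 26)/3 = -19/3*49 = -931/3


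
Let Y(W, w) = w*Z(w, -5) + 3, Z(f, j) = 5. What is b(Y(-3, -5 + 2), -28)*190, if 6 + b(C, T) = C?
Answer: -3420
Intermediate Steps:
Y(W, w) = 3 + 5*w (Y(W, w) = w*5 + 3 = 5*w + 3 = 3 + 5*w)
b(C, T) = -6 + C
b(Y(-3, -5 + 2), -28)*190 = (-6 + (3 + 5*(-5 + 2)))*190 = (-6 + (3 + 5*(-3)))*190 = (-6 + (3 - 15))*190 = (-6 - 12)*190 = -18*190 = -3420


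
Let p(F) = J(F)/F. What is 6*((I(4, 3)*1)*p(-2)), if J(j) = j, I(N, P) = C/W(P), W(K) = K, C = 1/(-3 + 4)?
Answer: 2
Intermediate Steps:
C = 1 (C = 1/1 = 1)
I(N, P) = 1/P
p(F) = 1 (p(F) = F/F = 1)
6*((I(4, 3)*1)*p(-2)) = 6*((1/3)*1) = 6*(((⅓)*1)*1) = 6*((⅓)*1) = 6*(⅓) = 2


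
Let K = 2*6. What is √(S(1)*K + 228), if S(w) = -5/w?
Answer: 2*√42 ≈ 12.961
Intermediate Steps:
K = 12
√(S(1)*K + 228) = √(-5/1*12 + 228) = √(-5*1*12 + 228) = √(-5*12 + 228) = √(-60 + 228) = √168 = 2*√42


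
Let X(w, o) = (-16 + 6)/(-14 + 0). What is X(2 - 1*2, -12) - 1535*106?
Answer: -1138965/7 ≈ -1.6271e+5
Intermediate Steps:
X(w, o) = 5/7 (X(w, o) = -10/(-14) = -10*(-1/14) = 5/7)
X(2 - 1*2, -12) - 1535*106 = 5/7 - 1535*106 = 5/7 - 162710 = -1138965/7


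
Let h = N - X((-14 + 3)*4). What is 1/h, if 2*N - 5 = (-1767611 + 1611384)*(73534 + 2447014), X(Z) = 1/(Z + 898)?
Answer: -427/84071528785479 ≈ -5.0790e-12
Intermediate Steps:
X(Z) = 1/(898 + Z)
N = -393777652391/2 (N = 5/2 + ((-1767611 + 1611384)*(73534 + 2447014))/2 = 5/2 + (-156227*2520548)/2 = 5/2 + (½)*(-393777652396) = 5/2 - 196888826198 = -393777652391/2 ≈ -1.9689e+11)
h = -84071528785479/427 (h = -393777652391/2 - 1/(898 + (-14 + 3)*4) = -393777652391/2 - 1/(898 - 11*4) = -393777652391/2 - 1/(898 - 44) = -393777652391/2 - 1/854 = -84071528785479/427 ≈ -1.9689e+11)
1/h = 1/(-84071528785479/427) = -427/84071528785479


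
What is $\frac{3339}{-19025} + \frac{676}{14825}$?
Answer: $- \frac{1465591}{11281825} \approx -0.12991$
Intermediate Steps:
$\frac{3339}{-19025} + \frac{676}{14825} = 3339 \left(- \frac{1}{19025}\right) + 676 \cdot \frac{1}{14825} = - \frac{3339}{19025} + \frac{676}{14825} = - \frac{1465591}{11281825}$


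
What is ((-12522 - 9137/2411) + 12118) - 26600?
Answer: -65115781/2411 ≈ -27008.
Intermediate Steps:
((-12522 - 9137/2411) + 12118) - 26600 = (-30199679/2411 + 12118) - 26600 = -983181/2411 - 26600 = -65115781/2411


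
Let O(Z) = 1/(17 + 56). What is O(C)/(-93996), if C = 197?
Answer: -1/6861708 ≈ -1.4574e-7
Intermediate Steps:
O(Z) = 1/73
O(C)/(-93996) = (1/73)/(-93996) = (1/73)*(-1/93996) = -1/6861708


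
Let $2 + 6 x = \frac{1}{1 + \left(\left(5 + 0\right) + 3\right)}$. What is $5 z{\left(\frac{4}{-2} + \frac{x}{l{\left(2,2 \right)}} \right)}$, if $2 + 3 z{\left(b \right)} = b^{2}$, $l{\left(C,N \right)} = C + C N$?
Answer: $\frac{1161365}{314928} \approx 3.6877$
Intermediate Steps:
$x = - \frac{17}{54}$ ($x = - \frac{1}{3} + \frac{1}{6 \left(1 + \left(\left(5 + 0\right) + 3\right)\right)} = - \frac{1}{3} + \frac{1}{6 \left(1 + \left(5 + 3\right)\right)} = - \frac{1}{3} + \frac{1}{6 \left(1 + 8\right)} = - \frac{1}{3} + \frac{1}{6 \cdot 9} = - \frac{1}{3} + \frac{1}{6} \cdot \frac{1}{9} = - \frac{1}{3} + \frac{1}{54} = - \frac{17}{54} \approx -0.31481$)
$z{\left(b \right)} = - \frac{2}{3} + \frac{b^{2}}{3}$
$5 z{\left(\frac{4}{-2} + \frac{x}{l{\left(2,2 \right)}} \right)} = 5 \left(- \frac{2}{3} + \frac{\left(\frac{4}{-2} - \frac{17}{54 \cdot 2 \left(1 + 2\right)}\right)^{2}}{3}\right) = 5 \left(- \frac{2}{3} + \frac{\left(4 \left(- \frac{1}{2}\right) - \frac{17}{54 \cdot 2 \cdot 3}\right)^{2}}{3}\right) = 5 \left(- \frac{2}{3} + \frac{\left(-2 - \frac{17}{54 \cdot 6}\right)^{2}}{3}\right) = 5 \left(- \frac{2}{3} + \frac{\left(-2 - \frac{17}{324}\right)^{2}}{3}\right) = 5 \left(- \frac{2}{3} + \frac{\left(- \frac{665}{324}\right)^{2}}{3}\right) = 5 \left(- \frac{2}{3} + \frac{1}{3} \cdot \frac{442225}{104976}\right) = 5 \left(- \frac{2}{3} + \frac{442225}{314928}\right) = 5 \cdot \frac{232273}{314928} = \frac{1161365}{314928}$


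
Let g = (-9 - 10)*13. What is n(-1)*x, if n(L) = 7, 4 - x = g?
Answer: 1757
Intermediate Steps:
g = -247 (g = -19*13 = -247)
x = 251 (x = 4 - 1*(-247) = 4 + 247 = 251)
n(-1)*x = 7*251 = 1757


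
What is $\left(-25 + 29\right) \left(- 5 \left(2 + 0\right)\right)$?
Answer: $-40$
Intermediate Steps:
$\left(-25 + 29\right) \left(- 5 \left(2 + 0\right)\right) = 4 \left(\left(-5\right) 2\right) = 4 \left(-10\right) = -40$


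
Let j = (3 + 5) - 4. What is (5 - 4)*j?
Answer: 4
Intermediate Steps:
j = 4 (j = 8 - 4 = 4)
(5 - 4)*j = (5 - 4)*4 = 1*4 = 4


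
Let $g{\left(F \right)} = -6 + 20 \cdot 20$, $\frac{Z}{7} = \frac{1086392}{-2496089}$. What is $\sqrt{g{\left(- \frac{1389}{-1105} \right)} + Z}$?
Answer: $\frac{3 \sqrt{270646582082962}}{2496089} \approx 19.773$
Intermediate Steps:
$Z = - \frac{7604744}{2496089}$ ($Z = 7 \frac{1086392}{-2496089} = 7 \cdot 1086392 \left(- \frac{1}{2496089}\right) = 7 \left(- \frac{1086392}{2496089}\right) = - \frac{7604744}{2496089} \approx -3.0467$)
$g{\left(F \right)} = 394$ ($g{\left(F \right)} = -6 + 400 = 394$)
$\sqrt{g{\left(- \frac{1389}{-1105} \right)} + Z} = \sqrt{394 - \frac{7604744}{2496089}} = \sqrt{\frac{975854322}{2496089}} = \frac{3 \sqrt{270646582082962}}{2496089}$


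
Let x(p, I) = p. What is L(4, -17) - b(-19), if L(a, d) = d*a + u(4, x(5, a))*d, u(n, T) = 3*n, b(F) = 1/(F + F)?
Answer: -10335/38 ≈ -271.97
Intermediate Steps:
b(F) = 1/(2*F)
L(a, d) = 12*d + a*d (L(a, d) = d*a + (3*4)*d = a*d + 12*d = 12*d + a*d)
L(4, -17) - b(-19) = -17*(12 + 4) - 1/(2*(-19)) = -17*16 - (-1)/(2*19) = -272 - 1*(-1/38) = -272 + 1/38 = -10335/38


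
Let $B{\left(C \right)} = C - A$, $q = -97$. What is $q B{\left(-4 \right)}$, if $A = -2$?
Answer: $194$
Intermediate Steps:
$B{\left(C \right)} = 2 + C$ ($B{\left(C \right)} = C - -2 = C + 2 = 2 + C$)
$q B{\left(-4 \right)} = - 97 \left(2 - 4\right) = \left(-97\right) \left(-2\right) = 194$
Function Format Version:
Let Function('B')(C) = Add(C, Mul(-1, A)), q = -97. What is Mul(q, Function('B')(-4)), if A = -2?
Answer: 194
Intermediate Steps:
Function('B')(C) = Add(2, C) (Function('B')(C) = Add(C, Mul(-1, -2)) = Add(C, 2) = Add(2, C))
Mul(q, Function('B')(-4)) = Mul(-97, Add(2, -4)) = Mul(-97, -2) = 194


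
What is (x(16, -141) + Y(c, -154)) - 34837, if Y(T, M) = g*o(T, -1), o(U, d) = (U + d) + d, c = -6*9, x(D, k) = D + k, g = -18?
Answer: -33954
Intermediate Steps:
c = -54
o(U, d) = U + 2*d
Y(T, M) = 36 - 18*T (Y(T, M) = -18*(T + 2*(-1)) = -18*(T - 2) = -18*(-2 + T) = 36 - 18*T)
(x(16, -141) + Y(c, -154)) - 34837 = ((16 - 141) + (36 - 18*(-54))) - 34837 = (-125 + (36 + 972)) - 34837 = (-125 + 1008) - 34837 = 883 - 34837 = -33954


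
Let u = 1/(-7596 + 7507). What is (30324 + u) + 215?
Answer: 2717970/89 ≈ 30539.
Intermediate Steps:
u = -1/89 (u = 1/(-89) = -1/89 ≈ -0.011236)
(30324 + u) + 215 = (30324 - 1/89) + 215 = 2698835/89 + 215 = 2717970/89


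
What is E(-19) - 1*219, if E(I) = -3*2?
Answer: -225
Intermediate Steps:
E(I) = -6
E(-19) - 1*219 = -6 - 1*219 = -6 - 219 = -225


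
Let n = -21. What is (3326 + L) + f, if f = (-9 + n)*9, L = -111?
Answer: 2945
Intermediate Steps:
f = -270 (f = (-9 - 21)*9 = -30*9 = -270)
(3326 + L) + f = (3326 - 111) - 270 = 3215 - 270 = 2945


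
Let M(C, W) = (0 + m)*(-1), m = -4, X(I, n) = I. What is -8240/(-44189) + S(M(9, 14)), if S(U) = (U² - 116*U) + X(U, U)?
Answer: -19611676/44189 ≈ -443.81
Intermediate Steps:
M(C, W) = 4 (M(C, W) = (0 - 4)*(-1) = -4*(-1) = 4)
S(U) = U² - 115*U (S(U) = (U² - 116*U) + U = U² - 115*U)
-8240/(-44189) + S(M(9, 14)) = -8240/(-44189) + 4*(-115 + 4) = -8240*(-1/44189) + 4*(-111) = 8240/44189 - 444 = -19611676/44189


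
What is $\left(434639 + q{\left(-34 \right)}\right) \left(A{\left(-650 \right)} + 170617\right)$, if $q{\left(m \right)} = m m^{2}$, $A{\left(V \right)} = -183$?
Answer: $67378525390$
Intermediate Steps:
$q{\left(m \right)} = m^{3}$
$\left(434639 + q{\left(-34 \right)}\right) \left(A{\left(-650 \right)} + 170617\right) = \left(434639 + \left(-34\right)^{3}\right) \left(-183 + 170617\right) = \left(434639 - 39304\right) 170434 = 395335 \cdot 170434 = 67378525390$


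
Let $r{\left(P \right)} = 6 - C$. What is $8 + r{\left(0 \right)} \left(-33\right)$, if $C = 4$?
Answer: $-58$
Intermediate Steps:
$r{\left(P \right)} = 2$ ($r{\left(P \right)} = 6 - 4 = 2$)
$8 + r{\left(0 \right)} \left(-33\right) = 8 + 2 \left(-33\right) = 8 - 66 = -58$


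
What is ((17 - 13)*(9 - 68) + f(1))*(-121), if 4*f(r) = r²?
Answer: 114103/4 ≈ 28526.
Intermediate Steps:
f(r) = r²/4
((17 - 13)*(9 - 68) + f(1))*(-121) = ((17 - 13)*(9 - 68) + (¼)*1²)*(-121) = (4*(-59) + (¼)*1)*(-121) = (-236 + ¼)*(-121) = -943/4*(-121) = 114103/4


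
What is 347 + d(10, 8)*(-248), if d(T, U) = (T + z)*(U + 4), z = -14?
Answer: 12251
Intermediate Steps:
d(T, U) = (-14 + T)*(4 + U) (d(T, U) = (T - 14)*(U + 4) = (-14 + T)*(4 + U))
347 + d(10, 8)*(-248) = 347 + (-56 - 14*8 + 4*10 + 10*8)*(-248) = 347 + (-56 - 112 + 40 + 80)*(-248) = 347 - 48*(-248) = 347 + 11904 = 12251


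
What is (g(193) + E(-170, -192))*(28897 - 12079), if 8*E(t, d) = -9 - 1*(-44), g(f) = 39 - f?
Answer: -10065573/4 ≈ -2.5164e+6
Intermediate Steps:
E(t, d) = 35/8 (E(t, d) = (-9 - 1*(-44))/8 = (-9 + 44)/8 = (⅛)*35 = 35/8)
(g(193) + E(-170, -192))*(28897 - 12079) = ((39 - 1*193) + 35/8)*(28897 - 12079) = ((39 - 193) + 35/8)*16818 = (-154 + 35/8)*16818 = -1197/8*16818 = -10065573/4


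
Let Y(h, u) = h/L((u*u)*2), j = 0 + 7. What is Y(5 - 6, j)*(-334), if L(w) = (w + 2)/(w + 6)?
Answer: 8684/25 ≈ 347.36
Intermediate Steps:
L(w) = (2 + w)/(6 + w)
j = 7
Y(h, u) = h*(6 + 2*u**2)/(2 + 2*u**2) (Y(h, u) = h/(((2 + (u*u)*2)/(6 + (u*u)*2))) = h/(((2 + u**2*2)/(6 + u**2*2))) = h/(((2 + 2*u**2)/(6 + 2*u**2))) = h*((6 + 2*u**2)/(2 + 2*u**2)) = h*(6 + 2*u**2)/(2 + 2*u**2))
Y(5 - 6, j)*(-334) = ((5 - 6)*(3 + 7**2)/(1 + 7**2))*(-334) = -(3 + 49)/(1 + 49)*(-334) = -1*52/50*(-334) = -1*1/50*52*(-334) = -26/25*(-334) = 8684/25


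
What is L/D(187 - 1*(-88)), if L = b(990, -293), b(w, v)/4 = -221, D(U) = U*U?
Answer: -884/75625 ≈ -0.011689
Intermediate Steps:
D(U) = U²
b(w, v) = -884 (b(w, v) = 4*(-221) = -884)
L = -884
L/D(187 - 1*(-88)) = -884/(187 - 1*(-88))² = -884/(187 + 88)² = -884/(275²) = -884/75625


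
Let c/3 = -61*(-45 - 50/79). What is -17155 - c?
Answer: -2014960/79 ≈ -25506.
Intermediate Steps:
c = 659715/79 (c = 3*(-61*(-45 - 50/79)) = 3*(-61*(-3605/79)) = 3*(219905/79) = 659715/79 ≈ 8350.8)
-17155 - c = -17155 - 1*659715/79 = -17155 - 659715/79 = -2014960/79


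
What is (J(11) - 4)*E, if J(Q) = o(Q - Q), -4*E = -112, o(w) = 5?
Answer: 28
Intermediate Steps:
E = 28 (E = -1/4*(-112) = 28)
J(Q) = 5
(J(11) - 4)*E = (5 - 4)*28 = 1*28 = 28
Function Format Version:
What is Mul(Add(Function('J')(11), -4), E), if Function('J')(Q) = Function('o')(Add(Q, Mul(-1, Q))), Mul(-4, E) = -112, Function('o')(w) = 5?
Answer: 28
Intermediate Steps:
E = 28 (E = Mul(Rational(-1, 4), -112) = 28)
Function('J')(Q) = 5
Mul(Add(Function('J')(11), -4), E) = Mul(Add(5, -4), 28) = Mul(1, 28) = 28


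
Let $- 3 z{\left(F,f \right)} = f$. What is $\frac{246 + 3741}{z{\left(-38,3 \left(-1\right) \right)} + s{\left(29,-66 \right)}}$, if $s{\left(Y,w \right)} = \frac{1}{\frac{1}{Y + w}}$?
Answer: $- \frac{443}{4} \approx -110.75$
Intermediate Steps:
$z{\left(F,f \right)} = - \frac{f}{3}$
$s{\left(Y,w \right)} = Y + w$
$\frac{246 + 3741}{z{\left(-38,3 \left(-1\right) \right)} + s{\left(29,-66 \right)}} = \frac{246 + 3741}{- \frac{3 \left(-1\right)}{3} + \left(29 - 66\right)} = \frac{3987}{\left(- \frac{1}{3}\right) \left(-3\right) - 37} = \frac{3987}{1 - 37} = \frac{3987}{-36} = 3987 \left(- \frac{1}{36}\right) = - \frac{443}{4}$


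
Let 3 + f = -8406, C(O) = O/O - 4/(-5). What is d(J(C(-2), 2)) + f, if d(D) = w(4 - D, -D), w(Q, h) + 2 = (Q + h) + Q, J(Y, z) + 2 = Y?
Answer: -42012/5 ≈ -8402.4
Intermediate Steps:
C(O) = 9/5 (C(O) = 1 - 4*(-⅕) = 1 + ⅘ = 9/5)
J(Y, z) = -2 + Y
f = -8409 (f = -3 - 8406 = -8409)
w(Q, h) = -2 + h + 2*Q (w(Q, h) = -2 + ((Q + h) + Q) = -2 + (h + 2*Q) = -2 + h + 2*Q)
d(D) = 6 - 3*D (d(D) = -2 - D + 2*(4 - D) = -2 - D + (8 - 2*D) = 6 - 3*D)
d(J(C(-2), 2)) + f = (6 - 3*(-2 + 9/5)) - 8409 = (6 - 3*(-⅕)) - 8409 = (6 + ⅗) - 8409 = 33/5 - 8409 = -42012/5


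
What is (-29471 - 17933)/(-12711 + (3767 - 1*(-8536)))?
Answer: 11851/102 ≈ 116.19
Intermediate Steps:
(-29471 - 17933)/(-12711 + (3767 - 1*(-8536))) = -47404/(-12711 + (3767 + 8536)) = -47404/(-12711 + 12303) = -47404/(-408) = -47404*(-1/408) = 11851/102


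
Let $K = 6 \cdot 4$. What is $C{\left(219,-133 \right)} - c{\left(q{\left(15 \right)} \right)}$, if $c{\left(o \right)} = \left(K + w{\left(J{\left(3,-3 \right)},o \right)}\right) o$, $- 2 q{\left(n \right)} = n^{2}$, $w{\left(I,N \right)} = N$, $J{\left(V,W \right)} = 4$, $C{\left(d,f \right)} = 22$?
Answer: $- \frac{39737}{4} \approx -9934.3$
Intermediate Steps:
$q{\left(n \right)} = - \frac{n^{2}}{2}$
$K = 24$
$c{\left(o \right)} = o \left(24 + o\right)$ ($c{\left(o \right)} = \left(24 + o\right) o = o \left(24 + o\right)$)
$C{\left(219,-133 \right)} - c{\left(q{\left(15 \right)} \right)} = 22 - - \frac{15^{2}}{2} \left(24 - \frac{15^{2}}{2}\right) = 22 - \left(- \frac{1}{2}\right) 225 \left(24 - \frac{225}{2}\right) = 22 - - \frac{225 \left(24 - \frac{225}{2}\right)}{2} = 22 - \left(- \frac{225}{2}\right) \left(- \frac{177}{2}\right) = 22 - \frac{39825}{4} = - \frac{39737}{4}$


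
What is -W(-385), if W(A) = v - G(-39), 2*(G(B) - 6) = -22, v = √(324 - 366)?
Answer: -5 - I*√42 ≈ -5.0 - 6.4807*I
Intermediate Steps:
v = I*√42 (v = √(-42) = I*√42 ≈ 6.4807*I)
G(B) = -5 (G(B) = 6 + (½)*(-22) = 6 - 11 = -5)
W(A) = 5 + I*√42 (W(A) = I*√42 - 1*(-5) = I*√42 + 5 = 5 + I*√42)
-W(-385) = -(5 + I*√42) = -5 - I*√42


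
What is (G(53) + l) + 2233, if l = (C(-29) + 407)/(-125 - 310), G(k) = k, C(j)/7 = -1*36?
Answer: 198851/87 ≈ 2285.6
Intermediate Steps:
C(j) = -252 (C(j) = 7*(-1*36) = 7*(-36) = -252)
l = -31/87 (l = (-252 + 407)/(-125 - 310) = 155/(-435) = 155*(-1/435) = -31/87 ≈ -0.35632)
(G(53) + l) + 2233 = (53 - 31/87) + 2233 = 4580/87 + 2233 = 198851/87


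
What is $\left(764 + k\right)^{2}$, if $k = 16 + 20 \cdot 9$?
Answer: $921600$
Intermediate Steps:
$k = 196$ ($k = 16 + 180 = 196$)
$\left(764 + k\right)^{2} = \left(764 + 196\right)^{2} = 960^{2} = 921600$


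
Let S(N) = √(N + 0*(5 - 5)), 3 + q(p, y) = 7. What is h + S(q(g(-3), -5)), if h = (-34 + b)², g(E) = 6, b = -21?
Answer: 3027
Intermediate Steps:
q(p, y) = 4 (q(p, y) = -3 + 7 = 4)
S(N) = √N (S(N) = √(N + 0*0) = √(N + 0) = √N)
h = 3025 (h = (-34 - 21)² = (-55)² = 3025)
h + S(q(g(-3), -5)) = 3025 + √4 = 3025 + 2 = 3027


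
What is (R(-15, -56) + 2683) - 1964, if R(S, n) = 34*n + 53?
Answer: -1132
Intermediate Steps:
R(S, n) = 53 + 34*n
(R(-15, -56) + 2683) - 1964 = ((53 + 34*(-56)) + 2683) - 1964 = ((53 - 1904) + 2683) - 1964 = (-1851 + 2683) - 1964 = 832 - 1964 = -1132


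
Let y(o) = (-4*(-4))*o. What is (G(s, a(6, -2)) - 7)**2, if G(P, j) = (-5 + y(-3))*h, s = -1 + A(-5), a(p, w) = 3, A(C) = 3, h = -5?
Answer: 66564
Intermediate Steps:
s = 2 (s = -1 + 3 = 2)
y(o) = 16*o
G(P, j) = 265 (G(P, j) = (-5 + 16*(-3))*(-5) = (-5 - 48)*(-5) = -53*(-5) = 265)
(G(s, a(6, -2)) - 7)**2 = (265 - 7)**2 = 258**2 = 66564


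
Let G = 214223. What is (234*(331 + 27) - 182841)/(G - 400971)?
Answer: 99069/186748 ≈ 0.53050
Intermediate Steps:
(234*(331 + 27) - 182841)/(G - 400971) = (234*(331 + 27) - 182841)/(214223 - 400971) = (234*358 - 182841)/(-186748) = (83772 - 182841)*(-1/186748) = -99069*(-1/186748) = 99069/186748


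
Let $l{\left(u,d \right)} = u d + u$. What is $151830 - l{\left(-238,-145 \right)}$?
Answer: $117558$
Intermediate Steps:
$l{\left(u,d \right)} = u + d u$ ($l{\left(u,d \right)} = d u + u = u + d u$)
$151830 - l{\left(-238,-145 \right)} = 151830 - - 238 \left(1 - 145\right) = 151830 - \left(-238\right) \left(-144\right) = 151830 - 34272 = 117558$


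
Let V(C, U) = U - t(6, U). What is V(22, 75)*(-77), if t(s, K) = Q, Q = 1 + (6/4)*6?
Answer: -5005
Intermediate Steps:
Q = 10 (Q = 1 + (6*(1/4))*6 = 1 + (3/2)*6 = 1 + 9 = 10)
t(s, K) = 10
V(C, U) = -10 + U (V(C, U) = U - 1*10 = U - 10 = -10 + U)
V(22, 75)*(-77) = (-10 + 75)*(-77) = 65*(-77) = -5005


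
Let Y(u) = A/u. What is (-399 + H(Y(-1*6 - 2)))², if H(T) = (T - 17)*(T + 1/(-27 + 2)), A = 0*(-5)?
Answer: 99161764/625 ≈ 1.5866e+5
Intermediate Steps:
A = 0
Y(u) = 0 (Y(u) = 0/u = 0)
H(T) = (-17 + T)*(-1/25 + T) (H(T) = (-17 + T)*(T + 1/(-25)) = (-17 + T)*(T - 1/25) = (-17 + T)*(-1/25 + T))
(-399 + H(Y(-1*6 - 2)))² = (-399 + (17/25 + 0² - 426/25*0))² = (-399 + (17/25 + 0 + 0))² = (-399 + 17/25)² = (-9958/25)² = 99161764/625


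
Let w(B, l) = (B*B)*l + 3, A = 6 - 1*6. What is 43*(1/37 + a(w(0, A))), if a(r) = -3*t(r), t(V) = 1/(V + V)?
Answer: -1505/74 ≈ -20.338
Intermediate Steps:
t(V) = 1/(2*V)
A = 0 (A = 6 - 6 = 0)
w(B, l) = 3 + l*B² (w(B, l) = B²*l + 3 = l*B² + 3 = 3 + l*B²)
a(r) = -3/(2*r)
43*(1/37 + a(w(0, A))) = 43*(1/37 - 3/(2*(3 + 0*0²))) = 43*(1/37 - 3/(2*(3 + 0*0))) = 43*(1/37 - 3/(2*(3 + 0))) = 43*(1/37 - 3/2/3) = 43*(1/37 - 3/2*⅓) = 43*(1/37 - ½) = 43*(-35/74) = -1505/74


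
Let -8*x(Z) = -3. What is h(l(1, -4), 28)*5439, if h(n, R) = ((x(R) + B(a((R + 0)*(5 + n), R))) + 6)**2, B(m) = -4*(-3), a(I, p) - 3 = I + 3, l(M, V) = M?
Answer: 117531351/64 ≈ 1.8364e+6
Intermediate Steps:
x(Z) = 3/8 (x(Z) = -1/8*(-3) = 3/8)
a(I, p) = 6 + I (a(I, p) = 3 + (I + 3) = 3 + (3 + I) = 6 + I)
B(m) = 12
h(n, R) = 21609/64 (h(n, R) = ((3/8 + 12) + 6)**2 = (99/8 + 6)**2 = (147/8)**2 = 21609/64)
h(l(1, -4), 28)*5439 = (21609/64)*5439 = 117531351/64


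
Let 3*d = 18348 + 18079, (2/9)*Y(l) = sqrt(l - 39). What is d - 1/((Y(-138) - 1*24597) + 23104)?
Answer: 325312543507/26791599 + 18*I*sqrt(177)/8930533 ≈ 12142.0 + 2.6815e-5*I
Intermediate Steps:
Y(l) = 9*sqrt(-39 + l)/2 (Y(l) = 9*sqrt(l - 39)/2 = 9*sqrt(-39 + l)/2)
d = 36427/3 (d = (18348 + 18079)/3 = (1/3)*36427 = 36427/3 ≈ 12142.)
d - 1/((Y(-138) - 1*24597) + 23104) = 36427/3 - 1/((9*sqrt(-39 - 138)/2 - 1*24597) + 23104) = 36427/3 - 1/((9*sqrt(-177)/2 - 24597) + 23104) = 36427/3 - 1/((9*(I*sqrt(177))/2 - 24597) + 23104) = 36427/3 - 1/((9*I*sqrt(177)/2 - 24597) + 23104) = 36427/3 - 1/((-24597 + 9*I*sqrt(177)/2) + 23104) = 36427/3 - 1/(-1493 + 9*I*sqrt(177)/2)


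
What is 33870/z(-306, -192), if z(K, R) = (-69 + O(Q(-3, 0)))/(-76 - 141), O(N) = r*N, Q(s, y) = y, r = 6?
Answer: 2449930/23 ≈ 1.0652e+5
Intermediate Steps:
O(N) = 6*N
z(K, R) = 69/217 (z(K, R) = (-69 + 6*0)/(-76 - 141) = (-69 + 0)/(-217) = -69*(-1/217) = 69/217)
33870/z(-306, -192) = 33870/(69/217) = 33870*(217/69) = 2449930/23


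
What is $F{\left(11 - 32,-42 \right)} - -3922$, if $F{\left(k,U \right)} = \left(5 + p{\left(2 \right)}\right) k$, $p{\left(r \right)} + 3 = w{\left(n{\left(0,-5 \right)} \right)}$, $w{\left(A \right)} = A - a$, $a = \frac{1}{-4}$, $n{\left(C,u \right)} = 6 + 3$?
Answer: $\frac{14743}{4} \approx 3685.8$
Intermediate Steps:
$n{\left(C,u \right)} = 9$
$a = - \frac{1}{4} \approx -0.25$
$w{\left(A \right)} = \frac{1}{4} + A$ ($w{\left(A \right)} = A - - \frac{1}{4} = A + \frac{1}{4} = \frac{1}{4} + A$)
$p{\left(r \right)} = \frac{25}{4}$ ($p{\left(r \right)} = -3 + \left(\frac{1}{4} + 9\right) = -3 + \frac{37}{4} = \frac{25}{4}$)
$F{\left(k,U \right)} = \frac{45 k}{4}$ ($F{\left(k,U \right)} = \left(5 + \frac{25}{4}\right) k = \frac{45 k}{4}$)
$F{\left(11 - 32,-42 \right)} - -3922 = \frac{45 \left(11 - 32\right)}{4} - -3922 = \frac{45 \left(11 - 32\right)}{4} + 3922 = \frac{45}{4} \left(-21\right) + 3922 = - \frac{945}{4} + 3922 = \frac{14743}{4}$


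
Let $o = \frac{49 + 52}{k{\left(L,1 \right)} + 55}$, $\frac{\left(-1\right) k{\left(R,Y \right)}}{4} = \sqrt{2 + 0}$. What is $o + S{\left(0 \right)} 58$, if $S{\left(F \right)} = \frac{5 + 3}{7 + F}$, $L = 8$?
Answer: $\frac{1427637}{20951} + \frac{404 \sqrt{2}}{2993} \approx 68.333$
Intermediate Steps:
$k{\left(R,Y \right)} = - 4 \sqrt{2}$ ($k{\left(R,Y \right)} = - 4 \sqrt{2 + 0} = - 4 \sqrt{2}$)
$S{\left(F \right)} = \frac{8}{7 + F}$
$o = \frac{101}{55 - 4 \sqrt{2}}$ ($o = \frac{49 + 52}{- 4 \sqrt{2} + 55} = \frac{101}{55 - 4 \sqrt{2}} \approx 2.0469$)
$o + S{\left(0 \right)} 58 = \left(\frac{5555}{2993} + \frac{404 \sqrt{2}}{2993}\right) + \frac{8}{7 + 0} \cdot 58 = \left(\frac{5555}{2993} + \frac{404 \sqrt{2}}{2993}\right) + \frac{8}{7} \cdot 58 = \left(\frac{5555}{2993} + \frac{404 \sqrt{2}}{2993}\right) + \frac{464}{7} = \frac{1427637}{20951} + \frac{404 \sqrt{2}}{2993}$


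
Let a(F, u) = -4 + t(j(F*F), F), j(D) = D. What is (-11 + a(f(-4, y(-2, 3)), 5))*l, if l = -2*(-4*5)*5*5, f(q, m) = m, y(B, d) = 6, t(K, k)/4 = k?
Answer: 9000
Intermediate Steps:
t(K, k) = 4*k
a(F, u) = -4 + 4*F
l = 1000 (l = -(-40)*5*5 = -2*(-100)*5 = 200*5 = 1000)
(-11 + a(f(-4, y(-2, 3)), 5))*l = (-11 + (-4 + 4*6))*1000 = (-11 + (-4 + 24))*1000 = (-11 + 20)*1000 = 9*1000 = 9000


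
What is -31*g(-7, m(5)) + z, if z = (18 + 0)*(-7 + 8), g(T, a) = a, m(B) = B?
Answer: -137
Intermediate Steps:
z = 18 (z = 18*1 = 18)
-31*g(-7, m(5)) + z = -31*5 + 18 = -155 + 18 = -137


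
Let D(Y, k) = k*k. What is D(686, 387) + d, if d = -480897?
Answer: -331128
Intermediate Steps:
D(Y, k) = k²
D(686, 387) + d = 387² - 480897 = 149769 - 480897 = -331128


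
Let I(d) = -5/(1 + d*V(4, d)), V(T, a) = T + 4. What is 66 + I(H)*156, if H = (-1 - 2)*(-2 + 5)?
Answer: 5466/71 ≈ 76.986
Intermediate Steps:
V(T, a) = 4 + T
H = -9 (H = -3*3 = -9)
I(d) = -5/(1 + 8*d) (I(d) = -5/(1 + d*(4 + 4)) = -5/(1 + d*8) = -5/(1 + 8*d))
66 + I(H)*156 = 66 - 5/(1 + 8*(-9))*156 = 66 - 5/(1 - 72)*156 = 66 - 5/(-71)*156 = 66 - 5*(-1/71)*156 = 66 + (5/71)*156 = 66 + 780/71 = 5466/71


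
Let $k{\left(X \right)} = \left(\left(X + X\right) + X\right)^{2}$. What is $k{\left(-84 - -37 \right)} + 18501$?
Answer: $38382$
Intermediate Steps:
$k{\left(X \right)} = 9 X^{2}$ ($k{\left(X \right)} = \left(2 X + X\right)^{2} = \left(3 X\right)^{2} = 9 X^{2}$)
$k{\left(-84 - -37 \right)} + 18501 = 9 \left(-84 - -37\right)^{2} + 18501 = 9 \left(-84 + 37\right)^{2} + 18501 = 9 \left(-47\right)^{2} + 18501 = 9 \cdot 2209 + 18501 = 19881 + 18501 = 38382$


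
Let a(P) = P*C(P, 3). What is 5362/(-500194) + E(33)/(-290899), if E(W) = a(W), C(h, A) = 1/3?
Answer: -782651286/72752967203 ≈ -0.010758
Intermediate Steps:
C(h, A) = 1/3
a(P) = P/3 (a(P) = P*(1/3) = P/3)
E(W) = W/3
5362/(-500194) + E(33)/(-290899) = 5362/(-500194) + ((1/3)*33)/(-290899) = 5362*(-1/500194) + 11*(-1/290899) = -2681/250097 - 11/290899 = -782651286/72752967203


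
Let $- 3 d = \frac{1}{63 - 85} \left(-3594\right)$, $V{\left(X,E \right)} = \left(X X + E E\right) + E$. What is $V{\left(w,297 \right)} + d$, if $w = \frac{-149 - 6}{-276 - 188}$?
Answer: $\frac{209476167507}{2368256} \approx 88452.0$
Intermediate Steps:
$w = \frac{155}{464}$ ($w = - \frac{155}{-464} = \left(-155\right) \left(- \frac{1}{464}\right) = \frac{155}{464} \approx 0.33405$)
$V{\left(X,E \right)} = E + E^{2} + X^{2}$ ($V{\left(X,E \right)} = \left(X^{2} + E^{2}\right) + E = \left(E^{2} + X^{2}\right) + E = E + E^{2} + X^{2}$)
$d = - \frac{599}{11}$ ($d = - \frac{\frac{1}{63 - 85} \left(-3594\right)}{3} = - \frac{\frac{1}{-22} \left(-3594\right)}{3} = - \frac{\left(- \frac{1}{22}\right) \left(-3594\right)}{3} = \left(- \frac{1}{3}\right) \frac{1797}{11} = - \frac{599}{11} \approx -54.455$)
$V{\left(w,297 \right)} + d = \left(297 + 297^{2} + \left(\frac{155}{464}\right)^{2}\right) - \frac{599}{11} = \left(297 + 88209 + \frac{24025}{215296}\right) - \frac{599}{11} = \frac{19055011801}{215296} - \frac{599}{11} = \frac{209476167507}{2368256}$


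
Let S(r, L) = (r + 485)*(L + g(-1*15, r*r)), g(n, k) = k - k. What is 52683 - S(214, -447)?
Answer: 365136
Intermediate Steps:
g(n, k) = 0
S(r, L) = L*(485 + r) (S(r, L) = (r + 485)*(L + 0) = (485 + r)*L = L*(485 + r))
52683 - S(214, -447) = 52683 - (-447)*(485 + 214) = 52683 - (-447)*699 = 52683 - 1*(-312453) = 52683 + 312453 = 365136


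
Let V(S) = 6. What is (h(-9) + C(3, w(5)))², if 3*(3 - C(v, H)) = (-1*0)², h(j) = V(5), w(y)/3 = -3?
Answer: 81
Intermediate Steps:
w(y) = -9 (w(y) = 3*(-3) = -9)
h(j) = 6
C(v, H) = 3 (C(v, H) = 3 - (-1*0)²/3 = 3 - ⅓*0² = 3 - ⅓*0 = 3 + 0 = 3)
(h(-9) + C(3, w(5)))² = (6 + 3)² = 9² = 81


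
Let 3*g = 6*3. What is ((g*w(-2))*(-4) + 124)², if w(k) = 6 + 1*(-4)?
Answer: 5776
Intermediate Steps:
g = 6 (g = (6*3)/3 = (⅓)*18 = 6)
w(k) = 2 (w(k) = 6 - 4 = 2)
((g*w(-2))*(-4) + 124)² = ((6*2)*(-4) + 124)² = (12*(-4) + 124)² = (-48 + 124)² = 76² = 5776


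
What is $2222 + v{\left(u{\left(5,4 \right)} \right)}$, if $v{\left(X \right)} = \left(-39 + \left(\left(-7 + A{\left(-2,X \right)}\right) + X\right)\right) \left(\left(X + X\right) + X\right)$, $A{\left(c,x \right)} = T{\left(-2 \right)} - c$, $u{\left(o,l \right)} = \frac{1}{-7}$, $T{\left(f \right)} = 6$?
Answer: $\frac{109679}{49} \approx 2238.3$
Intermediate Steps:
$u{\left(o,l \right)} = - \frac{1}{7}$
$A{\left(c,x \right)} = 6 - c$
$v{\left(X \right)} = 3 X \left(-38 + X\right)$ ($v{\left(X \right)} = \left(-39 + \left(\left(-7 + \left(6 - -2\right)\right) + X\right)\right) \left(\left(X + X\right) + X\right) = \left(-39 + \left(\left(-7 + \left(6 + 2\right)\right) + X\right)\right) \left(2 X + X\right) = \left(-39 + \left(\left(-7 + 8\right) + X\right)\right) 3 X = \left(-39 + \left(1 + X\right)\right) 3 X = \left(-38 + X\right) 3 X = 3 X \left(-38 + X\right)$)
$2222 + v{\left(u{\left(5,4 \right)} \right)} = 2222 + 3 \left(- \frac{1}{7}\right) \left(-38 - \frac{1}{7}\right) = 2222 + 3 \left(- \frac{1}{7}\right) \left(- \frac{267}{7}\right) = 2222 + \frac{801}{49} = \frac{109679}{49}$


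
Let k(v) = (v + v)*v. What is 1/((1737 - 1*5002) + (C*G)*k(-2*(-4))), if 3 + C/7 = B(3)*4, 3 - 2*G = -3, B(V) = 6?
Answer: 1/53183 ≈ 1.8803e-5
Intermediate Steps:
k(v) = 2*v² (k(v) = (2*v)*v = 2*v²)
G = 3 (G = 3/2 - ½*(-3) = 3/2 + 3/2 = 3)
C = 147 (C = -21 + 7*(6*4) = -21 + 7*24 = -21 + 168 = 147)
1/((1737 - 1*5002) + (C*G)*k(-2*(-4))) = 1/((1737 - 1*5002) + (147*3)*(2*(-2*(-4))²)) = 1/((1737 - 5002) + 441*(2*8²)) = 1/(-3265 + 441*(2*64)) = 1/(-3265 + 441*128) = 1/(-3265 + 56448) = 1/53183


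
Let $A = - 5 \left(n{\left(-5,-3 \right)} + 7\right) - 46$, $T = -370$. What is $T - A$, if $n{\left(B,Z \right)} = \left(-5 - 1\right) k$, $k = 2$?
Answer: $-349$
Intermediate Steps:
$n{\left(B,Z \right)} = -12$ ($n{\left(B,Z \right)} = \left(-5 - 1\right) 2 = \left(-6\right) 2 = -12$)
$A = -21$ ($A = - 5 \left(-12 + 7\right) - 46 = \left(-5\right) \left(-5\right) - 46 = 25 - 46 = -21$)
$T - A = -370 - -21 = -370 + 21 = -349$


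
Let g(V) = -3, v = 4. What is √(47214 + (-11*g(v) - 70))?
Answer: √47177 ≈ 217.20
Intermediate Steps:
√(47214 + (-11*g(v) - 70)) = √(47214 + (-11*(-3) - 70)) = √(47214 + (33 - 70)) = √(47214 - 37) = √47177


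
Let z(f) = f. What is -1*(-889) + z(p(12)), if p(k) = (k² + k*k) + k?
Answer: 1189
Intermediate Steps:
p(k) = k + 2*k² (p(k) = (k² + k²) + k = 2*k² + k = k + 2*k²)
-1*(-889) + z(p(12)) = -1*(-889) + 12*(1 + 2*12) = 889 + 12*(1 + 24) = 889 + 12*25 = 889 + 300 = 1189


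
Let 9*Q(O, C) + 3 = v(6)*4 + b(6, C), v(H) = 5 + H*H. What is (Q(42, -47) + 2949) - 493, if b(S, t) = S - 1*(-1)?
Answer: 7424/3 ≈ 2474.7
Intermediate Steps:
v(H) = 5 + H**2
b(S, t) = 1 + S (b(S, t) = S + 1 = 1 + S)
Q(O, C) = 56/3 (Q(O, C) = -1/3 + ((5 + 6**2)*4 + (1 + 6))/9 = -1/3 + ((5 + 36)*4 + 7)/9 = -1/3 + (41*4 + 7)/9 = -1/3 + (164 + 7)/9 = -1/3 + (1/9)*171 = -1/3 + 19 = 56/3)
(Q(42, -47) + 2949) - 493 = (56/3 + 2949) - 493 = 8903/3 - 493 = 7424/3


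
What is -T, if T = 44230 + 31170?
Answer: -75400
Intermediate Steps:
T = 75400
-T = -1*75400 = -75400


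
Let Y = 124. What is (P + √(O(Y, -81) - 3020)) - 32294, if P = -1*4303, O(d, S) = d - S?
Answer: -36597 + I*√2815 ≈ -36597.0 + 53.057*I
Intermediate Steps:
P = -4303
(P + √(O(Y, -81) - 3020)) - 32294 = (-4303 + √((124 - 1*(-81)) - 3020)) - 32294 = (-4303 + √((124 + 81) - 3020)) - 32294 = (-4303 + √(205 - 3020)) - 32294 = (-4303 + √(-2815)) - 32294 = (-4303 + I*√2815) - 32294 = -36597 + I*√2815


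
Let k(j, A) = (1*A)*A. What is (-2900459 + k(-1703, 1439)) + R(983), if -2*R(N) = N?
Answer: -1660459/2 ≈ -8.3023e+5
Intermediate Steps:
R(N) = -N/2
k(j, A) = A² (k(j, A) = A*A = A²)
(-2900459 + k(-1703, 1439)) + R(983) = (-2900459 + 1439²) - ½*983 = (-2900459 + 2070721) - 983/2 = -829738 - 983/2 = -1660459/2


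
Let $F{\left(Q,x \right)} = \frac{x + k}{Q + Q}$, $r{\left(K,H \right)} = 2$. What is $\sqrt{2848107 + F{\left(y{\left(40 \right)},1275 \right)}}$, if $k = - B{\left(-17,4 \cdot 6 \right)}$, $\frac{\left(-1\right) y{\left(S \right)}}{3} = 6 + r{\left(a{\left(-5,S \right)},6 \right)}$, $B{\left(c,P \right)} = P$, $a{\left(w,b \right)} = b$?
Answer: $\frac{3 \sqrt{5063255}}{4} \approx 1687.6$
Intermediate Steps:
$y{\left(S \right)} = -24$ ($y{\left(S \right)} = - 3 \left(6 + 2\right) = \left(-3\right) 8 = -24$)
$k = -24$ ($k = - 4 \cdot 6 = \left(-1\right) 24 = -24$)
$F{\left(Q,x \right)} = \frac{-24 + x}{2 Q}$ ($F{\left(Q,x \right)} = \frac{x - 24}{Q + Q} = \frac{-24 + x}{2 Q}$)
$\sqrt{2848107 + F{\left(y{\left(40 \right)},1275 \right)}} = \sqrt{2848107 + \frac{-24 + 1275}{2 \left(-24\right)}} = \sqrt{2848107 + \frac{1}{2} \left(- \frac{1}{24}\right) 1251} = \sqrt{2848107 - \frac{417}{16}} = \sqrt{\frac{45569295}{16}} = \frac{3 \sqrt{5063255}}{4}$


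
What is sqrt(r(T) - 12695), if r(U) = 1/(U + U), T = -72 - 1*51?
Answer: I*sqrt(768250866)/246 ≈ 112.67*I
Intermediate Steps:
T = -123 (T = -72 - 51 = -123)
r(U) = 1/(2*U)
sqrt(r(T) - 12695) = sqrt((1/2)/(-123) - 12695) = sqrt((1/2)*(-1/123) - 12695) = sqrt(-1/246 - 12695) = sqrt(-3122971/246) = I*sqrt(768250866)/246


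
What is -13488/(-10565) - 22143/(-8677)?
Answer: 350976171/91672505 ≈ 3.8286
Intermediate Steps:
-13488/(-10565) - 22143/(-8677) = -13488*(-1/10565) - 22143*(-1/8677) = 13488/10565 + 22143/8677 = 350976171/91672505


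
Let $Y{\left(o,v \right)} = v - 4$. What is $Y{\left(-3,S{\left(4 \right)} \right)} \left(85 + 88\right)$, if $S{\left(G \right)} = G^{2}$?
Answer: $2076$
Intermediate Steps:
$Y{\left(o,v \right)} = -4 + v$
$Y{\left(-3,S{\left(4 \right)} \right)} \left(85 + 88\right) = \left(-4 + 4^{2}\right) \left(85 + 88\right) = \left(-4 + 16\right) 173 = 12 \cdot 173 = 2076$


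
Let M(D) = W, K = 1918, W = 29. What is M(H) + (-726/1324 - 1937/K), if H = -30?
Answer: 8710809/317429 ≈ 27.442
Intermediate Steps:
M(D) = 29
M(H) + (-726/1324 - 1937/K) = 29 + (-726/1324 - 1937/1918) = 29 + (-726*1/1324 - 1937*1/1918) = 29 + (-363/662 - 1937/1918) = 29 - 494632/317429 = 8710809/317429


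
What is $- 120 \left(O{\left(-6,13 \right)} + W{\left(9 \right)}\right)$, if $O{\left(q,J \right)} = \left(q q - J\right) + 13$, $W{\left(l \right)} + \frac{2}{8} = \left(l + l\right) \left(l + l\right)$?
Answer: $-43170$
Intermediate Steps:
$W{\left(l \right)} = - \frac{1}{4} + 4 l^{2}$ ($W{\left(l \right)} = - \frac{1}{4} + \left(l + l\right) \left(l + l\right) = - \frac{1}{4} + 2 l 2 l = - \frac{1}{4} + 4 l^{2}$)
$O{\left(q,J \right)} = 13 + q^{2} - J$ ($O{\left(q,J \right)} = \left(q^{2} - J\right) + 13 = 13 + q^{2} - J$)
$- 120 \left(O{\left(-6,13 \right)} + W{\left(9 \right)}\right) = - 120 \left(\left(13 + \left(-6\right)^{2} - 13\right) - \left(\frac{1}{4} - 4 \cdot 9^{2}\right)\right) = - 120 \left(\left(13 + 36 - 13\right) + \left(- \frac{1}{4} + 4 \cdot 81\right)\right) = - 120 \left(36 + \left(- \frac{1}{4} + 324\right)\right) = - 120 \left(36 + \frac{1295}{4}\right) = \left(-120\right) \frac{1439}{4} = -43170$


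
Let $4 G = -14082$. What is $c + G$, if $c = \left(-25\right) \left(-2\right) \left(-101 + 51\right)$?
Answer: $- \frac{12041}{2} \approx -6020.5$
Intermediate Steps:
$G = - \frac{7041}{2}$ ($G = \frac{1}{4} \left(-14082\right) = - \frac{7041}{2} \approx -3520.5$)
$c = -2500$ ($c = 50 \left(-50\right) = -2500$)
$c + G = -2500 - \frac{7041}{2} = - \frac{12041}{2}$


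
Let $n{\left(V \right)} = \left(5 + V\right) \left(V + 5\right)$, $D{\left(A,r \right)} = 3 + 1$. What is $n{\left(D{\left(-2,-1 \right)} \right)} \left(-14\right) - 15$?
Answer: $-1149$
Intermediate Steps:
$D{\left(A,r \right)} = 4$
$n{\left(V \right)} = \left(5 + V\right)^{2}$ ($n{\left(V \right)} = \left(5 + V\right) \left(5 + V\right) = \left(5 + V\right)^{2}$)
$n{\left(D{\left(-2,-1 \right)} \right)} \left(-14\right) - 15 = \left(5 + 4\right)^{2} \left(-14\right) - 15 = 9^{2} \left(-14\right) - 15 = 81 \left(-14\right) - 15 = -1134 - 15 = -1149$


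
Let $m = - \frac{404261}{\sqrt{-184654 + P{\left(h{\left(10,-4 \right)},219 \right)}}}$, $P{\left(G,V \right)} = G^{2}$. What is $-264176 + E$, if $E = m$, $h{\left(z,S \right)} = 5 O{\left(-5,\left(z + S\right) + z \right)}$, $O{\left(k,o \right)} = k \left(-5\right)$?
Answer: $-264176 + \frac{404261 i \sqrt{18781}}{56343} \approx -2.6418 \cdot 10^{5} + 983.29 i$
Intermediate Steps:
$O{\left(k,o \right)} = - 5 k$
$h{\left(z,S \right)} = 125$ ($h{\left(z,S \right)} = 5 \left(\left(-5\right) \left(-5\right)\right) = 5 \cdot 25 = 125$)
$m = \frac{404261 i \sqrt{18781}}{56343}$ ($m = - \frac{404261}{\sqrt{-184654 + 125^{2}}} = - \frac{404261}{\sqrt{-184654 + 15625}} = - \frac{404261}{\sqrt{-169029}} = - \frac{404261}{3 i \sqrt{18781}} = - 404261 \left(- \frac{i \sqrt{18781}}{56343}\right) = \frac{404261 i \sqrt{18781}}{56343} \approx 983.29 i$)
$E = \frac{404261 i \sqrt{18781}}{56343} \approx 983.29 i$
$-264176 + E = -264176 + \frac{404261 i \sqrt{18781}}{56343}$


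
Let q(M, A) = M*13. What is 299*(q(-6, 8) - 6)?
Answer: -25116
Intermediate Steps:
q(M, A) = 13*M
299*(q(-6, 8) - 6) = 299*(13*(-6) - 6) = 299*(-78 - 6) = 299*(-84) = -25116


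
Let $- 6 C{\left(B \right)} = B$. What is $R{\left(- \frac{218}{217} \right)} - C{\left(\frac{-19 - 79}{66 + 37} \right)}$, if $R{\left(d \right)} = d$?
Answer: $- \frac{77995}{67053} \approx -1.1632$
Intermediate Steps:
$C{\left(B \right)} = - \frac{B}{6}$
$R{\left(- \frac{218}{217} \right)} - C{\left(\frac{-19 - 79}{66 + 37} \right)} = - \frac{218}{217} - - \frac{\left(-19 - 79\right) \frac{1}{66 + 37}}{6} = \left(-218\right) \frac{1}{217} - - \frac{\left(-98\right) \frac{1}{103}}{6} = - \frac{218}{217} - - \frac{\left(-98\right) \frac{1}{103}}{6} = - \frac{218}{217} - \left(- \frac{1}{6}\right) \left(- \frac{98}{103}\right) = - \frac{218}{217} - \frac{49}{309} = - \frac{77995}{67053}$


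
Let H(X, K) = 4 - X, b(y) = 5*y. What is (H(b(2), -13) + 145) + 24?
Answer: 163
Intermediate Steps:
(H(b(2), -13) + 145) + 24 = ((4 - 5*2) + 145) + 24 = ((4 - 1*10) + 145) + 24 = ((4 - 10) + 145) + 24 = (-6 + 145) + 24 = 139 + 24 = 163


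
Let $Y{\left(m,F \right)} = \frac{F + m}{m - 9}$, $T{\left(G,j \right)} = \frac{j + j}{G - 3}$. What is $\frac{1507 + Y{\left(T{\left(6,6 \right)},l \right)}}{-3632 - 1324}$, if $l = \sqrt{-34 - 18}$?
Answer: $- \frac{7531}{24780} + \frac{i \sqrt{13}}{12390} \approx -0.30391 + 0.000291 i$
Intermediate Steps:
$T{\left(G,j \right)} = \frac{2 j}{-3 + G}$
$l = 2 i \sqrt{13}$ ($l = \sqrt{-52} = 2 i \sqrt{13} \approx 7.2111 i$)
$Y{\left(m,F \right)} = \frac{F + m}{-9 + m}$
$\frac{1507 + Y{\left(T{\left(6,6 \right)},l \right)}}{-3632 - 1324} = \frac{1507 + \frac{2 i \sqrt{13} + 2 \cdot 6 \frac{1}{-3 + 6}}{-9 + 2 \cdot 6 \frac{1}{-3 + 6}}}{-3632 - 1324} = \frac{1507 + \frac{2 i \sqrt{13} + 2 \cdot 6 \cdot \frac{1}{3}}{-9 + 2 \cdot 6 \cdot \frac{1}{3}}}{-4956} = \left(1507 + \frac{2 i \sqrt{13} + 2 \cdot 6 \cdot \frac{1}{3}}{-9 + 2 \cdot 6 \cdot \frac{1}{3}}\right) \left(- \frac{1}{4956}\right) = \left(1507 + \frac{2 i \sqrt{13} + 4}{-9 + 4}\right) \left(- \frac{1}{4956}\right) = \left(1507 + \frac{4 + 2 i \sqrt{13}}{-5}\right) \left(- \frac{1}{4956}\right) = \left(1507 - \frac{4 + 2 i \sqrt{13}}{5}\right) \left(- \frac{1}{4956}\right) = \left(1507 - \left(\frac{4}{5} + \frac{2 i \sqrt{13}}{5}\right)\right) \left(- \frac{1}{4956}\right) = \left(\frac{7531}{5} - \frac{2 i \sqrt{13}}{5}\right) \left(- \frac{1}{4956}\right) = - \frac{7531}{24780} + \frac{i \sqrt{13}}{12390}$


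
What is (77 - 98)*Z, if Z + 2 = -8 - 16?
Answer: 546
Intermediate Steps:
Z = -26 (Z = -2 + (-8 - 16) = -2 - 24 = -26)
(77 - 98)*Z = (77 - 98)*(-26) = -21*(-26) = 546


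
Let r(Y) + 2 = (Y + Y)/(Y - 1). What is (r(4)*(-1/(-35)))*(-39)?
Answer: -26/35 ≈ -0.74286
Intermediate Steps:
r(Y) = -2 + 2*Y/(-1 + Y) (r(Y) = -2 + (Y + Y)/(Y - 1) = -2 + (2*Y)/(-1 + Y) = -2 + 2*Y/(-1 + Y))
(r(4)*(-1/(-35)))*(-39) = ((2/(-1 + 4))*(-1/(-35)))*(-39) = ((2/3)*(-1*(-1/35)))*(-39) = ((2*(⅓))*(1/35))*(-39) = ((⅔)*(1/35))*(-39) = (2/105)*(-39) = -26/35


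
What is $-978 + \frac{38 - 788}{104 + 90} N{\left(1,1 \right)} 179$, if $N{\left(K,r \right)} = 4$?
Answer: $- \frac{363366}{97} \approx -3746.0$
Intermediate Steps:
$-978 + \frac{38 - 788}{104 + 90} N{\left(1,1 \right)} 179 = -978 + \frac{38 - 788}{104 + 90} \cdot 4 \cdot 179 = -978 + - \frac{750}{194} \cdot 716 = -978 + \left(-750\right) \frac{1}{194} \cdot 716 = -978 - \frac{268500}{97} = - \frac{363366}{97}$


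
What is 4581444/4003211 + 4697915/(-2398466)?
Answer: -7818307340161/9601565474326 ≈ -0.81427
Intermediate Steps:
4581444/4003211 + 4697915/(-2398466) = 4581444*(1/4003211) + 4697915*(-1/2398466) = 4581444/4003211 - 4697915/2398466 = -7818307340161/9601565474326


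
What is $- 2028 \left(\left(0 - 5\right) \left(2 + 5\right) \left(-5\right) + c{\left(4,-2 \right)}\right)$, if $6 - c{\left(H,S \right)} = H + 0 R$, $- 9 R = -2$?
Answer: $-358956$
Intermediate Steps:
$R = \frac{2}{9}$ ($R = \left(- \frac{1}{9}\right) \left(-2\right) = \frac{2}{9} \approx 0.22222$)
$c{\left(H,S \right)} = 6 - H$ ($c{\left(H,S \right)} = 6 - \left(H + 0 \cdot \frac{2}{9}\right) = 6 - \left(H + 0\right) = 6 - H$)
$- 2028 \left(\left(0 - 5\right) \left(2 + 5\right) \left(-5\right) + c{\left(4,-2 \right)}\right) = - 2028 \left(\left(0 - 5\right) \left(2 + 5\right) \left(-5\right) + \left(6 - 4\right)\right) = - 2028 \left(\left(-5\right) 7 \left(-5\right) + \left(6 - 4\right)\right) = - 2028 \left(\left(-35\right) \left(-5\right) + 2\right) = - 2028 \left(175 + 2\right) = \left(-2028\right) 177 = -358956$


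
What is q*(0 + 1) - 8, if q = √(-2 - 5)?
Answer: -8 + I*√7 ≈ -8.0 + 2.6458*I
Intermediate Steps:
q = I*√7 (q = √(-7) = I*√7 ≈ 2.6458*I)
q*(0 + 1) - 8 = (I*√7)*(0 + 1) - 8 = (I*√7)*1 - 8 = I*√7 - 8 = -8 + I*√7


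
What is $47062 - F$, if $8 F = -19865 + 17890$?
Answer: $\frac{378471}{8} \approx 47309.0$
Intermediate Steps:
$F = - \frac{1975}{8}$ ($F = \frac{-19865 + 17890}{8} = \frac{1}{8} \left(-1975\right) = - \frac{1975}{8} \approx -246.88$)
$47062 - F = 47062 - - \frac{1975}{8} = 47062 + \frac{1975}{8} = \frac{378471}{8}$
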